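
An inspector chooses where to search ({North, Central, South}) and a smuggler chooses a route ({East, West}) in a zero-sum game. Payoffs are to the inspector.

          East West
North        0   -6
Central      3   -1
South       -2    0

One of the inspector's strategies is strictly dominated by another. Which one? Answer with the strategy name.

North

Central gives a strictly higher payoff than North against every column: 3 > 0, -1 > -6.
So North is strictly dominated and the inspector never plays it.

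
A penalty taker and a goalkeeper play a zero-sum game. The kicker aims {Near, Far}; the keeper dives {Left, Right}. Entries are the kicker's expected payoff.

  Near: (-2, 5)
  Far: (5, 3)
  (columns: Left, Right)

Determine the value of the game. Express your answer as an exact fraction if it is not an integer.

31/9

Row minima: Near → -2, Far → 3; maximin = 3.
Column maxima: Left → 5, Right → 5; minimax = 5.
3 ≠ 5, so there is no saddle point; optimal play is mixed.
Let the kicker play Near with probability p. Expected payoff against Left: (-2)p + 5(1−p) = −7p + 5; against Right: 5p + 3(1−p) = 2p + 3.
Setting these equal: −7p + 5 = 2p + 3 ⇒ −9p = -2 ⇒ p = 2/9, and the value is (-7)·(2/9) + 5 = 31/9.
For the keeper: with q = P(Left), equating Near's and Far's payoffs gives −7q + 5 = 2q + 3 ⇒ q = 2/9.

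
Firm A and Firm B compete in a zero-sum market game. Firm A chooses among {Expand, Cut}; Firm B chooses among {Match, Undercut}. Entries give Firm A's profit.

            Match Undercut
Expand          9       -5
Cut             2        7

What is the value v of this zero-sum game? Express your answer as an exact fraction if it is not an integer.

Row minima: Expand → -5, Cut → 2; maximin = 2.
Column maxima: Match → 9, Undercut → 7; minimax = 7.
2 ≠ 7, so there is no saddle point; optimal play is mixed.
Let Firm A play Expand with probability p. Expected payoff against Match: 9p + 2(1−p) = 7p + 2; against Undercut: (-5)p + 7(1−p) = −12p + 7.
Setting these equal: 7p + 2 = −12p + 7 ⇒ 19p = 5 ⇒ p = 5/19, and the value is (7)·(5/19) + 2 = 73/19.
For Firm B: with q = P(Match), equating Expand's and Cut's payoffs gives 14q − 5 = −5q + 7 ⇒ q = 12/19.

73/19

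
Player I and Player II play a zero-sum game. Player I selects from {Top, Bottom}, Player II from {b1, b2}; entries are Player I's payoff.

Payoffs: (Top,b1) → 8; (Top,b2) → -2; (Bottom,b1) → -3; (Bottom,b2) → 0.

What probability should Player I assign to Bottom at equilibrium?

Row minima: Top → -2, Bottom → -3; maximin = -2.
Column maxima: b1 → 8, b2 → 0; minimax = 0.
-2 ≠ 0, so there is no saddle point; optimal play is mixed.
Let Player I play Top with probability p. Expected payoff against b1: 8p + (-3)(1−p) = 11p − 3; against b2: (-2)p + 0(1−p) = −2p.
Setting these equal: 11p − 3 = −2p ⇒ 13p = 3 ⇒ p = 3/13, and the value is (11)·(3/13) − 3 = -6/13.
For Player II: with q = P(b1), equating Top's and Bottom's payoffs gives 10q − 2 = −3q ⇒ q = 2/13.

10/13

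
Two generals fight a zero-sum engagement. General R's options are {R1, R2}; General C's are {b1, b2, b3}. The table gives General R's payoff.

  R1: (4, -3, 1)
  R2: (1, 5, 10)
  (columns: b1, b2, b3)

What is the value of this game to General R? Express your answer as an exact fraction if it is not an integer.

23/11

Row minima: R1 → -3, R2 → 1; maximin = 1.
Column maxima: b1 → 4, b2 → 5, b3 → 10; minimax = 4.
1 ≠ 4, so there is no saddle point; optimal play is mixed.
b3 is strictly dominated by b2 (it gives General R strictly more in every row), so General C never plays it.
On the remaining 2×2 (R1, R2 vs b1, b2):
Let General R play R1 with probability p. Expected payoff against b1: 4p + 1(1−p) = 3p + 1; against b2: (-3)p + 5(1−p) = −8p + 5.
Setting these equal: 3p + 1 = −8p + 5 ⇒ 11p = 4 ⇒ p = 4/11, and the value is (3)·(4/11) + 1 = 23/11.
For General C: with q = P(b1), equating R1's and R2's payoffs gives 7q − 3 = −4q + 5 ⇒ q = 8/11.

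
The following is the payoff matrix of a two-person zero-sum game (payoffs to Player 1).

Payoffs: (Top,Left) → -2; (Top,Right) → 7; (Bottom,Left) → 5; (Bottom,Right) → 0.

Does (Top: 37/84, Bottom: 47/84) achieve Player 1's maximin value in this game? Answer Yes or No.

No

Against Left this mix gives (37/84)·(-2) + (47/84)·5 = 23/12.
Against Right this mix gives (37/84)·7 + (47/84)·0 = 37/12.
Player 2 will play Left, holding Player 1 to 23/12. Shifting weight toward the row that does better against Left would raise this floor (the equalizing mix achieves 5/2 against both Left and Right), so the proposed strategy is not optimal.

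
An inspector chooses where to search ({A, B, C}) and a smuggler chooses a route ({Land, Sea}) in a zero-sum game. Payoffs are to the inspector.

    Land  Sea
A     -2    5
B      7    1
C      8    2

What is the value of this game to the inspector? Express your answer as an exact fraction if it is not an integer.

Row minima: A → -2, B → 1, C → 2; maximin = 2.
Column maxima: Land → 8, Sea → 5; minimax = 5.
2 ≠ 5, so there is no saddle point; optimal play is mixed.
B is strictly dominated by C, so the inspector never plays it.
On the remaining 2×2 (A, C vs Land, Sea):
Let the inspector play A with probability p. Expected payoff against Land: (-2)p + 8(1−p) = −10p + 8; against Sea: 5p + 2(1−p) = 3p + 2.
Setting these equal: −10p + 8 = 3p + 2 ⇒ −13p = -6 ⇒ p = 6/13, and the value is (-10)·(6/13) + 8 = 44/13.
For the smuggler: with q = P(Land), equating A's and C's payoffs gives −7q + 5 = 6q + 2 ⇒ q = 3/13.

44/13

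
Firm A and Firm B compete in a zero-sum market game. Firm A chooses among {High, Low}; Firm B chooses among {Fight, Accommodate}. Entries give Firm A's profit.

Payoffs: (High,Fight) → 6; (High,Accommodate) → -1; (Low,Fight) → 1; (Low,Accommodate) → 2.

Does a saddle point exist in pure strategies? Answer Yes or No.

Row minima: High → -1, Low → 1; maximin = 1.
Column maxima: Fight → 6, Accommodate → 2; minimax = 2.
1 ≠ 2, so no pure-strategy equilibrium exists.

No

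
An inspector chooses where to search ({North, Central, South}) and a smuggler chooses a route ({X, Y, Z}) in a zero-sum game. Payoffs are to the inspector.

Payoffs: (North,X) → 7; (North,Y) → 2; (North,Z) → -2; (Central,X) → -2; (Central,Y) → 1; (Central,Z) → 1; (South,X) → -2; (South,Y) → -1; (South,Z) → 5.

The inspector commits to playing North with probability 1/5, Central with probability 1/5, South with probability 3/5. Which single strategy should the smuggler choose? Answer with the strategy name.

If the smuggler plays X, the inspector's expected payoff is (1/5)·7 + (1/5)·(-2) + (3/5)·(-2) = -1/5.
If the smuggler plays Y, the inspector's expected payoff is (1/5)·2 + (1/5)·1 + (3/5)·(-1) = 0.
If the smuggler plays Z, the inspector's expected payoff is (1/5)·(-2) + (1/5)·1 + (3/5)·5 = 14/5.
The smuggler minimizes the inspector's payoff; the smallest is -1/5, so the best response is X.

X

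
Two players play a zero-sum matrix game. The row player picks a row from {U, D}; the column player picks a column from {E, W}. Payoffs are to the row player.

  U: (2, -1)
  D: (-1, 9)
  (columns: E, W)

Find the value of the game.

17/13

Row minima: U → -1, D → -1; maximin = -1.
Column maxima: E → 2, W → 9; minimax = 2.
-1 ≠ 2, so there is no saddle point; optimal play is mixed.
Let the row player play U with probability p. Expected payoff against E: 2p + (-1)(1−p) = 3p − 1; against W: (-1)p + 9(1−p) = −10p + 9.
Setting these equal: 3p − 1 = −10p + 9 ⇒ 13p = 10 ⇒ p = 10/13, and the value is (3)·(10/13) − 1 = 17/13.
For the column player: with q = P(E), equating U's and D's payoffs gives 3q − 1 = −10q + 9 ⇒ q = 10/13.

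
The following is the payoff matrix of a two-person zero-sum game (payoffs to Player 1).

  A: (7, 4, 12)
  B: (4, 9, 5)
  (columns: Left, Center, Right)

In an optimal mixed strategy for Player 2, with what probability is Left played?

5/8

Row minima: A → 4, B → 4; maximin = 4.
Column maxima: Left → 7, Center → 9, Right → 12; minimax = 7.
4 ≠ 7, so there is no saddle point; optimal play is mixed.
Right is strictly dominated by Left (it gives Player 1 strictly more in every row), so Player 2 never plays it.
On the remaining 2×2 (A, B vs Left, Center):
Let Player 1 play A with probability p. Expected payoff against Left: 7p + 4(1−p) = 3p + 4; against Center: 4p + 9(1−p) = −5p + 9.
Setting these equal: 3p + 4 = −5p + 9 ⇒ 8p = 5 ⇒ p = 5/8, and the value is (3)·(5/8) + 4 = 47/8.
For Player 2: with q = P(Left), equating A's and B's payoffs gives 3q + 4 = −5q + 9 ⇒ q = 5/8.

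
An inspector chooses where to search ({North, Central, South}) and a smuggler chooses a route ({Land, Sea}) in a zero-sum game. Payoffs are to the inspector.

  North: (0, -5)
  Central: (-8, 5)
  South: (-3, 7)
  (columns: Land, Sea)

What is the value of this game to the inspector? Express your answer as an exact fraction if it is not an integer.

-1

Row minima: North → -5, Central → -8, South → -3; maximin = -3.
Column maxima: Land → 0, Sea → 7; minimax = 0.
-3 ≠ 0, so there is no saddle point; optimal play is mixed.
Central is strictly dominated by South, so the inspector never plays it.
On the remaining 2×2 (North, South vs Land, Sea):
Let the inspector play North with probability p. Expected payoff against Land: 0p + (-3)(1−p) = 3p − 3; against Sea: (-5)p + 7(1−p) = −12p + 7.
Setting these equal: 3p − 3 = −12p + 7 ⇒ 15p = 10 ⇒ p = 2/3, and the value is (3)·(2/3) − 3 = -1.
For the smuggler: with q = P(Land), equating North's and South's payoffs gives 5q − 5 = −10q + 7 ⇒ q = 4/5.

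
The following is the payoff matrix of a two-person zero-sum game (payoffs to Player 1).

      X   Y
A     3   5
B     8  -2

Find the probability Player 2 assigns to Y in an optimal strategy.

Row minima: A → 3, B → -2; maximin = 3.
Column maxima: X → 8, Y → 5; minimax = 5.
3 ≠ 5, so there is no saddle point; optimal play is mixed.
Let Player 1 play A with probability p. Expected payoff against X: 3p + 8(1−p) = −5p + 8; against Y: 5p + (-2)(1−p) = 7p − 2.
Setting these equal: −5p + 8 = 7p − 2 ⇒ −12p = -10 ⇒ p = 5/6, and the value is (-5)·(5/6) + 8 = 23/6.
For Player 2: with q = P(X), equating A's and B's payoffs gives −2q + 5 = 10q − 2 ⇒ q = 7/12.

5/12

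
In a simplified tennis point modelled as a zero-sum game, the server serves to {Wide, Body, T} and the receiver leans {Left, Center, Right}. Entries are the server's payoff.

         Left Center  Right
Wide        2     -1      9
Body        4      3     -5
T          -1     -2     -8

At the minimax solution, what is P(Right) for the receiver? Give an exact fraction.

Row minima: Wide → -1, Body → -5, T → -8; maximin = -1.
Column maxima: Left → 4, Center → 3, Right → 9; minimax = 3.
-1 ≠ 3, so there is no saddle point; optimal play is mixed.
T is strictly dominated by Wide, so the server never plays it.
Left is strictly dominated by Center (it gives the server strictly more in every row), so the receiver never plays it.
On the remaining 2×2 (Wide, Body vs Center, Right):
Let the server play Wide with probability p. Expected payoff against Center: (-1)p + 3(1−p) = −4p + 3; against Right: 9p + (-5)(1−p) = 14p − 5.
Setting these equal: −4p + 3 = 14p − 5 ⇒ −18p = -8 ⇒ p = 4/9, and the value is (-4)·(4/9) + 3 = 11/9.
For the receiver: with q = P(Center), equating Wide's and Body's payoffs gives −10q + 9 = 8q − 5 ⇒ q = 7/9.

2/9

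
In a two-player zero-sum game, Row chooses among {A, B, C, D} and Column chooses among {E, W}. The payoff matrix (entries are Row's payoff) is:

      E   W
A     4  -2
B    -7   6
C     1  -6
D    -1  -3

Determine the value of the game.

10/19

Row minima: A → -2, B → -7, C → -6, D → -3; maximin = -2.
Column maxima: E → 4, W → 6; minimax = 4.
-2 ≠ 4, so there is no saddle point; optimal play is mixed.
C is strictly dominated by A, so Row never plays it.
D is strictly dominated by A, so Row never plays it.
On the remaining 2×2 (A, B vs E, W):
Let Row play A with probability p. Expected payoff against E: 4p + (-7)(1−p) = 11p − 7; against W: (-2)p + 6(1−p) = −8p + 6.
Setting these equal: 11p − 7 = −8p + 6 ⇒ 19p = 13 ⇒ p = 13/19, and the value is (11)·(13/19) − 7 = 10/19.
For Column: with q = P(E), equating A's and B's payoffs gives 6q − 2 = −13q + 6 ⇒ q = 8/19.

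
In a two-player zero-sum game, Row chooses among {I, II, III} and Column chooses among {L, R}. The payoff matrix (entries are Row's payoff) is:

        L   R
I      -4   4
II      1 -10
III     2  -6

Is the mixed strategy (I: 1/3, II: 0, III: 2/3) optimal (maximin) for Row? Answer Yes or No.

Against L this mix gives (1/3)·(-4) + (2/3)·2 = 0.
Against R this mix gives (1/3)·4 + (2/3)·(-6) = -8/3.
Column will play R, holding Row to -8/3. Shifting weight toward the row that does better against R would raise this floor (the equalizing mix achieves -1 against both R and L), so the proposed strategy is not optimal.

No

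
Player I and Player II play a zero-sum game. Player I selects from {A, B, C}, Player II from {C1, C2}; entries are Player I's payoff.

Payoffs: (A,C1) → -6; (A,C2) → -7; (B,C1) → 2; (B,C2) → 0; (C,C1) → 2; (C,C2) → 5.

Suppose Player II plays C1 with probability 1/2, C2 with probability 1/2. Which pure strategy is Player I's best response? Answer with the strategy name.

C

Expected payoff of A: (1/2)·(-6) + (1/2)·(-7) = -13/2.
Expected payoff of B: (1/2)·2 + (1/2)·0 = 1.
Expected payoff of C: (1/2)·2 + (1/2)·5 = 7/2.
The largest is 7/2, so Player I's best response is C.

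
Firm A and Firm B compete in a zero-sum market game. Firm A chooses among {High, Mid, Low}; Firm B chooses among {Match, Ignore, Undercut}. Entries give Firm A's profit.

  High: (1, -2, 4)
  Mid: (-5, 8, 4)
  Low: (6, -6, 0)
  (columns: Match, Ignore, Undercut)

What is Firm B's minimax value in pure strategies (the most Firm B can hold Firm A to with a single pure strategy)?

4

Column maxima: Match → 6, Ignore → 8, Undercut → 4.
The smallest of these is 4.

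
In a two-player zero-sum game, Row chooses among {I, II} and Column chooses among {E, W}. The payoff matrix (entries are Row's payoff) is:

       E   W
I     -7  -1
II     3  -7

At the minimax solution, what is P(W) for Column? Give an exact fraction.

5/8

Row minima: I → -7, II → -7; maximin = -7.
Column maxima: E → 3, W → -1; minimax = -1.
-7 ≠ -1, so there is no saddle point; optimal play is mixed.
Let Row play I with probability p. Expected payoff against E: (-7)p + 3(1−p) = −10p + 3; against W: (-1)p + (-7)(1−p) = 6p − 7.
Setting these equal: −10p + 3 = 6p − 7 ⇒ −16p = -10 ⇒ p = 5/8, and the value is (-10)·(5/8) + 3 = -13/4.
For Column: with q = P(E), equating I's and II's payoffs gives −6q − 1 = 10q − 7 ⇒ q = 3/8.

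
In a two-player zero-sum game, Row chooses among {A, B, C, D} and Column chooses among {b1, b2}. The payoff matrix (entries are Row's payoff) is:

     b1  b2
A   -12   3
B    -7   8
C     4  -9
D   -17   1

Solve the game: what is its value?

Row minima: A → -12, B → -7, C → -9, D → -17; maximin = -7.
Column maxima: b1 → 4, b2 → 8; minimax = 4.
-7 ≠ 4, so there is no saddle point; optimal play is mixed.
A is strictly dominated by B, so Row never plays it.
D is strictly dominated by B, so Row never plays it.
On the remaining 2×2 (B, C vs b1, b2):
Let Row play B with probability p. Expected payoff against b1: (-7)p + 4(1−p) = −11p + 4; against b2: 8p + (-9)(1−p) = 17p − 9.
Setting these equal: −11p + 4 = 17p − 9 ⇒ −28p = -13 ⇒ p = 13/28, and the value is (-11)·(13/28) + 4 = -31/28.
For Column: with q = P(b1), equating B's and C's payoffs gives −15q + 8 = 13q − 9 ⇒ q = 17/28.

-31/28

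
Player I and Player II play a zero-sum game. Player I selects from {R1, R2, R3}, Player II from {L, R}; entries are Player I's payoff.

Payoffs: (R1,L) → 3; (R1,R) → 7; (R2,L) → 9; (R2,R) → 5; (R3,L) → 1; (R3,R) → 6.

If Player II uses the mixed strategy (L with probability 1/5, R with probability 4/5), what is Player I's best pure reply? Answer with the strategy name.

Expected payoff of R1: (1/5)·3 + (4/5)·7 = 31/5.
Expected payoff of R2: (1/5)·9 + (4/5)·5 = 29/5.
Expected payoff of R3: (1/5)·1 + (4/5)·6 = 5.
The largest is 31/5, so Player I's best response is R1.

R1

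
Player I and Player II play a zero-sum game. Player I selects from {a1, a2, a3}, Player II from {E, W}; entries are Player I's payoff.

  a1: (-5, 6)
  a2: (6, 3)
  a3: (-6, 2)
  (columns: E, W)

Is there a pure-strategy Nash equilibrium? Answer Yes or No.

No

Row minima: a1 → -5, a2 → 3, a3 → -6; maximin = 3.
Column maxima: E → 6, W → 6; minimax = 6.
3 ≠ 6, so no pure-strategy equilibrium exists.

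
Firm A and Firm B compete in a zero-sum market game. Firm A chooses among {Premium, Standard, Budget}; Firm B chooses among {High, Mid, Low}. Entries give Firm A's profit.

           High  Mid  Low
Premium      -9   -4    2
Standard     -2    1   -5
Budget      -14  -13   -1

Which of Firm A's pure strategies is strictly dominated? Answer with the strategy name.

Budget

Premium gives a strictly higher payoff than Budget against every column: -9 > -14, -4 > -13, 2 > -1.
So Budget is strictly dominated and Firm A never plays it.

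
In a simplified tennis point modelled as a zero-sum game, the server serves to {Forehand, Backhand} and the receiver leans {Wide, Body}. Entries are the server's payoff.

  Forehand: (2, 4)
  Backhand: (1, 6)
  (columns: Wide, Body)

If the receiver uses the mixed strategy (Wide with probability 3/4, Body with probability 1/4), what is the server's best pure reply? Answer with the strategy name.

Forehand

Expected payoff of Forehand: (3/4)·2 + (1/4)·4 = 5/2.
Expected payoff of Backhand: (3/4)·1 + (1/4)·6 = 9/4.
The largest is 5/2, so the server's best response is Forehand.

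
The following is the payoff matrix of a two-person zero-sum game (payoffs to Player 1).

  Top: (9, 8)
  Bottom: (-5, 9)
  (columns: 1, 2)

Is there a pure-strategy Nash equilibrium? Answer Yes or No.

Row minima: Top → 8, Bottom → -5; maximin = 8.
Column maxima: 1 → 9, 2 → 9; minimax = 9.
8 ≠ 9, so no pure-strategy equilibrium exists.

No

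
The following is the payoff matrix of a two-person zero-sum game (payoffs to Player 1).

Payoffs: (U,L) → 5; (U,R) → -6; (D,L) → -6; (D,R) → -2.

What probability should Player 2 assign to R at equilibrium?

11/15

Row minima: U → -6, D → -6; maximin = -6.
Column maxima: L → 5, R → -2; minimax = -2.
-6 ≠ -2, so there is no saddle point; optimal play is mixed.
Let Player 1 play U with probability p. Expected payoff against L: 5p + (-6)(1−p) = 11p − 6; against R: (-6)p + (-2)(1−p) = −4p − 2.
Setting these equal: 11p − 6 = −4p − 2 ⇒ 15p = 4 ⇒ p = 4/15, and the value is (11)·(4/15) − 6 = -46/15.
For Player 2: with q = P(L), equating U's and D's payoffs gives 11q − 6 = −4q − 2 ⇒ q = 4/15.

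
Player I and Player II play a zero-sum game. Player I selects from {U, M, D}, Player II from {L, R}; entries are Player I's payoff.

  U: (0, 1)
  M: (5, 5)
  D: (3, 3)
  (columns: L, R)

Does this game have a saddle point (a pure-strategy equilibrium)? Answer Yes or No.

Yes

Row minima: U → 0, M → 5, D → 3; maximin = 5.
Column maxima: L → 5, R → 5; minimax = 5.
maximin = minimax = 5, so a saddle point exists.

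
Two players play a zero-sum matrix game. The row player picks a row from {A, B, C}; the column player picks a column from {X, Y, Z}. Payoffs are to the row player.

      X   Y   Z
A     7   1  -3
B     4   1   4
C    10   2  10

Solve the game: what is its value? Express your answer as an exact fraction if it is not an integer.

2

Row minima: A → -3, B → 1, C → 2; maximin = 2.
Column maxima: X → 10, Y → 2, Z → 10; minimax = 2.
Since maximin = minimax = 2, there is a saddle point and the value is 2.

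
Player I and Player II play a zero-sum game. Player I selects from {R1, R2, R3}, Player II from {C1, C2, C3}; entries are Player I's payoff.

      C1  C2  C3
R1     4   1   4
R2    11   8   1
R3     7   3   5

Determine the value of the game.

37/9

Row minima: R1 → 1, R2 → 1, R3 → 3; maximin = 3.
Column maxima: C1 → 11, C2 → 8, C3 → 5; minimax = 5.
3 ≠ 5, so there is no saddle point; optimal play is mixed.
R1 is strictly dominated by R3, so Player I never plays it.
C1 is strictly dominated by C2 (it gives Player I strictly more in every row), so Player II never plays it.
On the remaining 2×2 (R2, R3 vs C2, C3):
Let Player I play R2 with probability p. Expected payoff against C2: 8p + 3(1−p) = 5p + 3; against C3: 1p + 5(1−p) = −4p + 5.
Setting these equal: 5p + 3 = −4p + 5 ⇒ 9p = 2 ⇒ p = 2/9, and the value is (5)·(2/9) + 3 = 37/9.
For Player II: with q = P(C2), equating R2's and R3's payoffs gives 7q + 1 = −2q + 5 ⇒ q = 4/9.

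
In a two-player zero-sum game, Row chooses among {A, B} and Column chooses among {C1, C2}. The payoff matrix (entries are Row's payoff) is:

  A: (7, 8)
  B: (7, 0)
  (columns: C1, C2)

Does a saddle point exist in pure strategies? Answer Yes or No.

Yes

Row minima: A → 7, B → 0; maximin = 7.
Column maxima: C1 → 7, C2 → 8; minimax = 7.
maximin = minimax = 7, so a saddle point exists.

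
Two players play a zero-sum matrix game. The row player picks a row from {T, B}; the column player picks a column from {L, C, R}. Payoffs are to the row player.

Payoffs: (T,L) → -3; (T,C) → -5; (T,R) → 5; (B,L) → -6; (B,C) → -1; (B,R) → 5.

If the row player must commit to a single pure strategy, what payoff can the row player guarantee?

Row minima: T → -5, B → -6.
The best of these is -5.

-5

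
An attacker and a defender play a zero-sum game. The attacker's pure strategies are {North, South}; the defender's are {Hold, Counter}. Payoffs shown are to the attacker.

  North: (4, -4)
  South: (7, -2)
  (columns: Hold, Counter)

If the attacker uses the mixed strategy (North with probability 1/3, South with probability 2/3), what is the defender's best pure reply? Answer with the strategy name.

Counter

If the defender plays Hold, the attacker's expected payoff is (1/3)·4 + (2/3)·7 = 6.
If the defender plays Counter, the attacker's expected payoff is (1/3)·(-4) + (2/3)·(-2) = -8/3.
The defender minimizes the attacker's payoff; the smallest is -8/3, so the best response is Counter.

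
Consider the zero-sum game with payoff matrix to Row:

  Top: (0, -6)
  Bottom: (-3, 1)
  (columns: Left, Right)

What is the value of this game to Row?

-9/5

Row minima: Top → -6, Bottom → -3; maximin = -3.
Column maxima: Left → 0, Right → 1; minimax = 0.
-3 ≠ 0, so there is no saddle point; optimal play is mixed.
Let Row play Top with probability p. Expected payoff against Left: 0p + (-3)(1−p) = 3p − 3; against Right: (-6)p + 1(1−p) = −7p + 1.
Setting these equal: 3p − 3 = −7p + 1 ⇒ 10p = 4 ⇒ p = 2/5, and the value is (3)·(2/5) − 3 = -9/5.
For Column: with q = P(Left), equating Top's and Bottom's payoffs gives 6q − 6 = −4q + 1 ⇒ q = 7/10.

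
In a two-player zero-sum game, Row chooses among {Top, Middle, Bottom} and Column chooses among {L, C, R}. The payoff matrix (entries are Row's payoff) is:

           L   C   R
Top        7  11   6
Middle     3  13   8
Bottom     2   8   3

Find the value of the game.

19/3

Row minima: Top → 6, Middle → 3, Bottom → 2; maximin = 6.
Column maxima: L → 7, C → 13, R → 8; minimax = 7.
6 ≠ 7, so there is no saddle point; optimal play is mixed.
Bottom is strictly dominated by Top, so Row never plays it.
C is strictly dominated by L (it gives Row strictly more in every row), so Column never plays it.
On the remaining 2×2 (Top, Middle vs L, R):
Let Row play Top with probability p. Expected payoff against L: 7p + 3(1−p) = 4p + 3; against R: 6p + 8(1−p) = −2p + 8.
Setting these equal: 4p + 3 = −2p + 8 ⇒ 6p = 5 ⇒ p = 5/6, and the value is (4)·(5/6) + 3 = 19/3.
For Column: with q = P(L), equating Top's and Middle's payoffs gives q + 6 = −5q + 8 ⇒ q = 1/3.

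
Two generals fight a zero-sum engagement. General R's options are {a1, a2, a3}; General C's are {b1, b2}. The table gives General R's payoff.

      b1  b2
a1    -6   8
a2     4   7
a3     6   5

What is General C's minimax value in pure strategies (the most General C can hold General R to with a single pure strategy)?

Column maxima: b1 → 6, b2 → 8.
The smallest of these is 6.

6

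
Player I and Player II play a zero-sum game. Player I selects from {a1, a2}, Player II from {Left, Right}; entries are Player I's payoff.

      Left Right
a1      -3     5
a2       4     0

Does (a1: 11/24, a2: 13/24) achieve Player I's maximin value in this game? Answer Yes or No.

No

Against Left this mix gives (11/24)·(-3) + (13/24)·4 = 19/24.
Against Right this mix gives (11/24)·5 + (13/24)·0 = 55/24.
Player II will play Left, holding Player I to 19/24. Shifting weight toward the row that does better against Left would raise this floor (the equalizing mix achieves 5/3 against both Left and Right), so the proposed strategy is not optimal.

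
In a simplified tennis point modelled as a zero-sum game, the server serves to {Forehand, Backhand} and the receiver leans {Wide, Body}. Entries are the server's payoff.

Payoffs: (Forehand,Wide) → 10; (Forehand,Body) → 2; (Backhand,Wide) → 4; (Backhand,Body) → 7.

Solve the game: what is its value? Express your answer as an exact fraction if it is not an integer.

Row minima: Forehand → 2, Backhand → 4; maximin = 4.
Column maxima: Wide → 10, Body → 7; minimax = 7.
4 ≠ 7, so there is no saddle point; optimal play is mixed.
Let the server play Forehand with probability p. Expected payoff against Wide: 10p + 4(1−p) = 6p + 4; against Body: 2p + 7(1−p) = −5p + 7.
Setting these equal: 6p + 4 = −5p + 7 ⇒ 11p = 3 ⇒ p = 3/11, and the value is (6)·(3/11) + 4 = 62/11.
For the receiver: with q = P(Wide), equating Forehand's and Backhand's payoffs gives 8q + 2 = −3q + 7 ⇒ q = 5/11.

62/11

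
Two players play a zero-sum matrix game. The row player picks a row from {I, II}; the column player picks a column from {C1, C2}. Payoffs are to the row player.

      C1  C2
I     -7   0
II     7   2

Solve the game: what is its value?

2

Row minima: I → -7, II → 2; maximin = 2.
Column maxima: C1 → 7, C2 → 2; minimax = 2.
Since maximin = minimax = 2, there is a saddle point and the value is 2.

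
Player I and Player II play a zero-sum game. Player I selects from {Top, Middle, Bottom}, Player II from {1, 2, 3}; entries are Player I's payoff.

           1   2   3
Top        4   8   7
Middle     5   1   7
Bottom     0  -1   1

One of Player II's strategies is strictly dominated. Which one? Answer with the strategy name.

3

1 holds Player I's payoff strictly below 3 in every row: 4 < 7, 5 < 7, 0 < 1.
So 3 is strictly dominated for Player II.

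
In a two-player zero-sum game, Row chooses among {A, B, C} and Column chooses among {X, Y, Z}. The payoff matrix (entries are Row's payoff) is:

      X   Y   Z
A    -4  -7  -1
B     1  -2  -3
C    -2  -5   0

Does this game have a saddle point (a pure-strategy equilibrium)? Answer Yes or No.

No

Row minima: A → -7, B → -3, C → -5; maximin = -3.
Column maxima: X → 1, Y → -2, Z → 0; minimax = -2.
-3 ≠ -2, so no pure-strategy equilibrium exists.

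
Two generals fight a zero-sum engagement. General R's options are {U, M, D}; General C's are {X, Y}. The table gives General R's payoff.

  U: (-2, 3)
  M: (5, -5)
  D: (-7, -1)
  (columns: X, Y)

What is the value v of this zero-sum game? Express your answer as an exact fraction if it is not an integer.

Row minima: U → -2, M → -5, D → -7; maximin = -2.
Column maxima: X → 5, Y → 3; minimax = 3.
-2 ≠ 3, so there is no saddle point; optimal play is mixed.
D is strictly dominated by U, so General R never plays it.
On the remaining 2×2 (U, M vs X, Y):
Let General R play U with probability p. Expected payoff against X: (-2)p + 5(1−p) = −7p + 5; against Y: 3p + (-5)(1−p) = 8p − 5.
Setting these equal: −7p + 5 = 8p − 5 ⇒ −15p = -10 ⇒ p = 2/3, and the value is (-7)·(2/3) + 5 = 1/3.
For General C: with q = P(X), equating U's and M's payoffs gives −5q + 3 = 10q − 5 ⇒ q = 8/15.

1/3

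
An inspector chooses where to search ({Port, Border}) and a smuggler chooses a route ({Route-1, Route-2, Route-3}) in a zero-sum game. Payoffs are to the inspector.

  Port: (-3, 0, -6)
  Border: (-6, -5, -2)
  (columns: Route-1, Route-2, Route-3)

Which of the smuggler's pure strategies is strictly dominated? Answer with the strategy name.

Route-1 holds the inspector's payoff strictly below Route-2 in every row: -3 < 0, -6 < -5.
So Route-2 is strictly dominated for the smuggler.

Route-2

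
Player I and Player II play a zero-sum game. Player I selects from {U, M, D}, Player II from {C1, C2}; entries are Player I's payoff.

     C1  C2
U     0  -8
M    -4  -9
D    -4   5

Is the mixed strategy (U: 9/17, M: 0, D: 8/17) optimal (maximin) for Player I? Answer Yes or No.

Against C1 this mix gives (9/17)·0 + (8/17)·(-4) = -32/17.
Against C2 this mix gives (9/17)·(-8) + (8/17)·5 = -32/17.
All of Player II's active replies (C1, C2) yield -32/17, and no column does worse for Player I. The mix makes Player II indifferent and guarantees -32/17, so it is optimal.

Yes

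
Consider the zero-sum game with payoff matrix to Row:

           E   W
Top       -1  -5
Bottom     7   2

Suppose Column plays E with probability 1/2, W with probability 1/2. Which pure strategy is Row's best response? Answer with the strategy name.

Expected payoff of Top: (1/2)·(-1) + (1/2)·(-5) = -3.
Expected payoff of Bottom: (1/2)·7 + (1/2)·2 = 9/2.
The largest is 9/2, so Row's best response is Bottom.

Bottom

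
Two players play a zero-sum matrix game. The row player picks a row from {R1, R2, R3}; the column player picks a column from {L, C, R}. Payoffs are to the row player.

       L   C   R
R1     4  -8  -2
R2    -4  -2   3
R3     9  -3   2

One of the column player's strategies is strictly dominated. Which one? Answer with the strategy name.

R

C holds the row player's payoff strictly below R in every row: -8 < -2, -2 < 3, -3 < 2.
So R is strictly dominated for the column player.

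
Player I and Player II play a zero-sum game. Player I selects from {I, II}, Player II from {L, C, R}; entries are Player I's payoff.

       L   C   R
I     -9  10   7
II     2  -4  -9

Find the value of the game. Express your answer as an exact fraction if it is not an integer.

Row minima: I → -9, II → -9; maximin = -9.
Column maxima: L → 2, C → 10, R → 7; minimax = 2.
-9 ≠ 2, so there is no saddle point; optimal play is mixed.
C is strictly dominated by R (it gives Player I strictly more in every row), so Player II never plays it.
On the remaining 2×2 (I, II vs L, R):
Let Player I play I with probability p. Expected payoff against L: (-9)p + 2(1−p) = −11p + 2; against R: 7p + (-9)(1−p) = 16p − 9.
Setting these equal: −11p + 2 = 16p − 9 ⇒ −27p = -11 ⇒ p = 11/27, and the value is (-11)·(11/27) + 2 = -67/27.
For Player II: with q = P(L), equating I's and II's payoffs gives −16q + 7 = 11q − 9 ⇒ q = 16/27.

-67/27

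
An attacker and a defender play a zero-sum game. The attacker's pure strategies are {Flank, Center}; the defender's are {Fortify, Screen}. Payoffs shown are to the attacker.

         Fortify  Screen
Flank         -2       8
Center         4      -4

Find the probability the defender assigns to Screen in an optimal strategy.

1/3

Row minima: Flank → -2, Center → -4; maximin = -2.
Column maxima: Fortify → 4, Screen → 8; minimax = 4.
-2 ≠ 4, so there is no saddle point; optimal play is mixed.
Let the attacker play Flank with probability p. Expected payoff against Fortify: (-2)p + 4(1−p) = −6p + 4; against Screen: 8p + (-4)(1−p) = 12p − 4.
Setting these equal: −6p + 4 = 12p − 4 ⇒ −18p = -8 ⇒ p = 4/9, and the value is (-6)·(4/9) + 4 = 4/3.
For the defender: with q = P(Fortify), equating Flank's and Center's payoffs gives −10q + 8 = 8q − 4 ⇒ q = 2/3.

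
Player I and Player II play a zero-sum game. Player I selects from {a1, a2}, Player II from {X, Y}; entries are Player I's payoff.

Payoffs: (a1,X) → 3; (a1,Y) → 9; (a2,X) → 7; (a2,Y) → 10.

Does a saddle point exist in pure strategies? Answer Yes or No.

Yes

Row minima: a1 → 3, a2 → 7; maximin = 7.
Column maxima: X → 7, Y → 10; minimax = 7.
maximin = minimax = 7, so a saddle point exists.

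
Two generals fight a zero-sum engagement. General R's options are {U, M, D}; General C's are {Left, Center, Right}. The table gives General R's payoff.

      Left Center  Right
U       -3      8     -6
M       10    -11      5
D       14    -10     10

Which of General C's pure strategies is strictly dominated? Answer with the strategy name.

Right holds General R's payoff strictly below Left in every row: -6 < -3, 5 < 10, 10 < 14.
So Left is strictly dominated for General C.

Left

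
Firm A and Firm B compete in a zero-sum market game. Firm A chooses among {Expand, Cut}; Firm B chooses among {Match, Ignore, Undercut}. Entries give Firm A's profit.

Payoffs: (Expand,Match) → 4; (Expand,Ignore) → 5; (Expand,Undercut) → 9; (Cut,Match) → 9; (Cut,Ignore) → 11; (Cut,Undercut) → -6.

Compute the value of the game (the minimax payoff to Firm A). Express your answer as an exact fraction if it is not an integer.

Row minima: Expand → 4, Cut → -6; maximin = 4.
Column maxima: Match → 9, Ignore → 11, Undercut → 9; minimax = 9.
4 ≠ 9, so there is no saddle point; optimal play is mixed.
Ignore is strictly dominated by Match (it gives Firm A strictly more in every row), so Firm B never plays it.
On the remaining 2×2 (Expand, Cut vs Match, Undercut):
Let Firm A play Expand with probability p. Expected payoff against Match: 4p + 9(1−p) = −5p + 9; against Undercut: 9p + (-6)(1−p) = 15p − 6.
Setting these equal: −5p + 9 = 15p − 6 ⇒ −20p = -15 ⇒ p = 3/4, and the value is (-5)·(3/4) + 9 = 21/4.
For Firm B: with q = P(Match), equating Expand's and Cut's payoffs gives −5q + 9 = 15q − 6 ⇒ q = 3/4.

21/4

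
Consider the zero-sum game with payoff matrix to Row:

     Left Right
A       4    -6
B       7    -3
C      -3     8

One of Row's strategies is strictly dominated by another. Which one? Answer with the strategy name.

B gives a strictly higher payoff than A against every column: 7 > 4, -3 > -6.
So A is strictly dominated and Row never plays it.

A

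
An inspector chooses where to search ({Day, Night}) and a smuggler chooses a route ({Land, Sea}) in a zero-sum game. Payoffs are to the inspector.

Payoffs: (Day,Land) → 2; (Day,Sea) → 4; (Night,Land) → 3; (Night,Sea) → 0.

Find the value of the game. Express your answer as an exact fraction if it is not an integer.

Row minima: Day → 2, Night → 0; maximin = 2.
Column maxima: Land → 3, Sea → 4; minimax = 3.
2 ≠ 3, so there is no saddle point; optimal play is mixed.
Let the inspector play Day with probability p. Expected payoff against Land: 2p + 3(1−p) = −p + 3; against Sea: 4p + 0(1−p) = 4p.
Setting these equal: −p + 3 = 4p ⇒ −5p = -3 ⇒ p = 3/5, and the value is (-1)·(3/5) + 3 = 12/5.
For the smuggler: with q = P(Land), equating Day's and Night's payoffs gives −2q + 4 = 3q ⇒ q = 4/5.

12/5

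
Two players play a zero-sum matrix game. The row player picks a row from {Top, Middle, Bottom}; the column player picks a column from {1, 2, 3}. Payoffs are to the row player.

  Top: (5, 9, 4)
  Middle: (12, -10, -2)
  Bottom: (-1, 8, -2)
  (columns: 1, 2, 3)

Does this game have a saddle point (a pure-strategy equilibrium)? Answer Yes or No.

Yes

Row minima: Top → 4, Middle → -10, Bottom → -2; maximin = 4.
Column maxima: 1 → 12, 2 → 9, 3 → 4; minimax = 4.
maximin = minimax = 4, so a saddle point exists.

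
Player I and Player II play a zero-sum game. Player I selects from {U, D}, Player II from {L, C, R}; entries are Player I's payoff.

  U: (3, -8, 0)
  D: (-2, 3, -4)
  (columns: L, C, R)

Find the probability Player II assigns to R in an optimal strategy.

11/15

Row minima: U → -8, D → -4; maximin = -4.
Column maxima: L → 3, C → 3, R → 0; minimax = 0.
-4 ≠ 0, so there is no saddle point; optimal play is mixed.
L is strictly dominated by R (it gives Player I strictly more in every row), so Player II never plays it.
On the remaining 2×2 (U, D vs C, R):
Let Player I play U with probability p. Expected payoff against C: (-8)p + 3(1−p) = −11p + 3; against R: 0p + (-4)(1−p) = 4p − 4.
Setting these equal: −11p + 3 = 4p − 4 ⇒ −15p = -7 ⇒ p = 7/15, and the value is (-11)·(7/15) + 3 = -32/15.
For Player II: with q = P(C), equating U's and D's payoffs gives −8q = 7q − 4 ⇒ q = 4/15.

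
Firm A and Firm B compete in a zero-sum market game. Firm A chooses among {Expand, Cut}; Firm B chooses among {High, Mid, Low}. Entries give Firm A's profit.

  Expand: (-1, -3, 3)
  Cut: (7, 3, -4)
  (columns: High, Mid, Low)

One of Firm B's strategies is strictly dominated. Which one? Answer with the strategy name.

High

Mid holds Firm A's payoff strictly below High in every row: -3 < -1, 3 < 7.
So High is strictly dominated for Firm B.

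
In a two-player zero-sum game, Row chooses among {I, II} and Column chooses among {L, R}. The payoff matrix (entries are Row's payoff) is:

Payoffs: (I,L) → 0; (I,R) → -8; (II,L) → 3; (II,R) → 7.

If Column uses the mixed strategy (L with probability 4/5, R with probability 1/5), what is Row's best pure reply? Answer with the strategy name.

II

Expected payoff of I: (4/5)·0 + (1/5)·(-8) = -8/5.
Expected payoff of II: (4/5)·3 + (1/5)·7 = 19/5.
The largest is 19/5, so Row's best response is II.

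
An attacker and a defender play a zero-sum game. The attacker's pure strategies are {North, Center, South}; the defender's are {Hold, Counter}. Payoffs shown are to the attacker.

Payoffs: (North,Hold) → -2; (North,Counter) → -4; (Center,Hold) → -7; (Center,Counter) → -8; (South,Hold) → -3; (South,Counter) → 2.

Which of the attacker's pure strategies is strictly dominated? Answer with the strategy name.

Center

North gives a strictly higher payoff than Center against every column: -2 > -7, -4 > -8.
So Center is strictly dominated and the attacker never plays it.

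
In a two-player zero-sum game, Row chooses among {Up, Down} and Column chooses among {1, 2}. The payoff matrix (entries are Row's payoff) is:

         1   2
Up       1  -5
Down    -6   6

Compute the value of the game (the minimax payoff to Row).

Row minima: Up → -5, Down → -6; maximin = -5.
Column maxima: 1 → 1, 2 → 6; minimax = 1.
-5 ≠ 1, so there is no saddle point; optimal play is mixed.
Let Row play Up with probability p. Expected payoff against 1: 1p + (-6)(1−p) = 7p − 6; against 2: (-5)p + 6(1−p) = −11p + 6.
Setting these equal: 7p − 6 = −11p + 6 ⇒ 18p = 12 ⇒ p = 2/3, and the value is (7)·(2/3) − 6 = -4/3.
For Column: with q = P(1), equating Up's and Down's payoffs gives 6q − 5 = −12q + 6 ⇒ q = 11/18.

-4/3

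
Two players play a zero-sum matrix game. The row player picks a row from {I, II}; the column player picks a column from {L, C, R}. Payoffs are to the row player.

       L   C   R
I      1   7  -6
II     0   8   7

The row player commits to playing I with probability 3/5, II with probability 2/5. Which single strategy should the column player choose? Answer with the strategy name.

R

If the column player plays L, the row player's expected payoff is (3/5)·1 + (2/5)·0 = 3/5.
If the column player plays C, the row player's expected payoff is (3/5)·7 + (2/5)·8 = 37/5.
If the column player plays R, the row player's expected payoff is (3/5)·(-6) + (2/5)·7 = -4/5.
The column player minimizes the row player's payoff; the smallest is -4/5, so the best response is R.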